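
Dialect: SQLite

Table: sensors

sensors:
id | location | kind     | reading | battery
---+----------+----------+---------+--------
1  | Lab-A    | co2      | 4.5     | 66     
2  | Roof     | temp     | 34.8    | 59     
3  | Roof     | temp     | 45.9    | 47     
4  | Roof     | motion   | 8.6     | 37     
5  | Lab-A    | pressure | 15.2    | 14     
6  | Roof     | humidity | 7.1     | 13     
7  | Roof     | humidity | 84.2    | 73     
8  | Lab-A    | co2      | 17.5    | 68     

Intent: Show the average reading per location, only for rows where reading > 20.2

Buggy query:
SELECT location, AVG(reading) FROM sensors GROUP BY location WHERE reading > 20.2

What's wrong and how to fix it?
Bug: Row-level WHERE must come before GROUP BY in the clause order

Fix: Place WHERE between FROM and GROUP BY

Corrected query:
SELECT location, AVG(reading) FROM sensors WHERE reading > 20.2 GROUP BY location

Result:
location | AVG(reading)
---------+-------------
Roof     | 54.966667   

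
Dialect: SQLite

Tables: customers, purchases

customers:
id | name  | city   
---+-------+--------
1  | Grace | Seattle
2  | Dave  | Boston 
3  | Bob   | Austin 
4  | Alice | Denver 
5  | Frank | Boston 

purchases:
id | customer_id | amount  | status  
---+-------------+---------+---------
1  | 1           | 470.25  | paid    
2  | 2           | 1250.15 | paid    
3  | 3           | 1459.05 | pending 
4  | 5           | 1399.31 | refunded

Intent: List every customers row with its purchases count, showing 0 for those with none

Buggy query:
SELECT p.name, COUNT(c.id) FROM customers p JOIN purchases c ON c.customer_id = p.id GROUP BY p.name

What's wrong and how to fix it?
Bug: INNER JOIN drops customers rows that have no matching purchases rows

Fix: Use LEFT JOIN so parents without children still appear (COUNT(c.id) gives 0)

Corrected query:
SELECT p.name, COUNT(c.id) FROM customers p LEFT JOIN purchases c ON c.customer_id = p.id GROUP BY p.name

Result:
name  | COUNT(c.id)
------+------------
Alice | 0          
Bob   | 1          
Dave  | 1          
Frank | 1          
Grace | 1          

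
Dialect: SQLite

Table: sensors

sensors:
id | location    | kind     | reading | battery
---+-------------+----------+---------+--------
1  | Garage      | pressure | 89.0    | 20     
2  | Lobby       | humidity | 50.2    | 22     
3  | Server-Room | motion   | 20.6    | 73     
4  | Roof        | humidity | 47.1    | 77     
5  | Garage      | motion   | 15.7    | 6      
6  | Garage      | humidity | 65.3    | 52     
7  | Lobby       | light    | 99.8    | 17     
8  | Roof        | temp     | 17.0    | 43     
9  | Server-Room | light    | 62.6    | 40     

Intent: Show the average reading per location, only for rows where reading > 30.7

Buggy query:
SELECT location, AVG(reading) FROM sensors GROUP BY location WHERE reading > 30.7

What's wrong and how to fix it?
Bug: Row-level WHERE must come before GROUP BY in the clause order

Fix: Place WHERE between FROM and GROUP BY

Corrected query:
SELECT location, AVG(reading) FROM sensors WHERE reading > 30.7 GROUP BY location

Result:
location    | AVG(reading)
------------+-------------
Garage      | 77.15       
Lobby       | 75          
Roof        | 47.1        
Server-Room | 62.6        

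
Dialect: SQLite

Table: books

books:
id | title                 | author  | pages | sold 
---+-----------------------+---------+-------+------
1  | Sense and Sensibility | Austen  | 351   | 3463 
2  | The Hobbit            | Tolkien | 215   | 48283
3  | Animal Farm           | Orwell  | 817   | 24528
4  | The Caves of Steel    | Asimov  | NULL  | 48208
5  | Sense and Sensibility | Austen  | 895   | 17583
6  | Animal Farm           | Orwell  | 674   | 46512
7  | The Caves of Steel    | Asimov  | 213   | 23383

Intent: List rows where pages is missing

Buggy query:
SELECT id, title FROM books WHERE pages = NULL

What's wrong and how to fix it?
Bug: Comparing to NULL with '=' never matches; NULL = NULL is unknown, not true

Fix: Use IS NULL to test for NULL

Corrected query:
SELECT id, title FROM books WHERE pages IS NULL

Result:
id | title             
---+-------------------
4  | The Caves of Steel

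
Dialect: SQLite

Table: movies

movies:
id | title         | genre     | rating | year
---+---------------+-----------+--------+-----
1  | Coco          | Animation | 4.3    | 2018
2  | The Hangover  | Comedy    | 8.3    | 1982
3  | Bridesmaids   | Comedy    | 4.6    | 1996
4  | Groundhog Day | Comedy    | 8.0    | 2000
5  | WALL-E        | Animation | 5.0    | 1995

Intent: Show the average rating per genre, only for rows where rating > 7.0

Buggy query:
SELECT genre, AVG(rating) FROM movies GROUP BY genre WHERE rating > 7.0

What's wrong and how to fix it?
Bug: Row-level WHERE must come before GROUP BY in the clause order

Fix: Move the WHERE clause before GROUP BY

Corrected query:
SELECT genre, AVG(rating) FROM movies WHERE rating > 7.0 GROUP BY genre

Result:
genre  | AVG(rating)
-------+------------
Comedy | 8.15       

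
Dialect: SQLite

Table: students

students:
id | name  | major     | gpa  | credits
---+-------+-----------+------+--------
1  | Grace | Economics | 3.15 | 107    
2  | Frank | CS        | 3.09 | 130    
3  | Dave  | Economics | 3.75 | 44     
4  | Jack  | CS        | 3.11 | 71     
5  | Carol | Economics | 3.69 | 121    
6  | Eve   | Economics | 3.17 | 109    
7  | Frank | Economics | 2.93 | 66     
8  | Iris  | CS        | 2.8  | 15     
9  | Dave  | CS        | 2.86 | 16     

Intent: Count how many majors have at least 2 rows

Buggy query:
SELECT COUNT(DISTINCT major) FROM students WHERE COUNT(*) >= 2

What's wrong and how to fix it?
Bug: WHERE filters individual rows, not groups, so a group-level COUNT is invalid there

Fix: Use a subquery that GROUPs and filters with HAVING, then count its rows

Corrected query:
SELECT COUNT(*) FROM (SELECT major FROM students GROUP BY major HAVING COUNT(*) >= 2)

Result:
COUNT(*)
--------
2       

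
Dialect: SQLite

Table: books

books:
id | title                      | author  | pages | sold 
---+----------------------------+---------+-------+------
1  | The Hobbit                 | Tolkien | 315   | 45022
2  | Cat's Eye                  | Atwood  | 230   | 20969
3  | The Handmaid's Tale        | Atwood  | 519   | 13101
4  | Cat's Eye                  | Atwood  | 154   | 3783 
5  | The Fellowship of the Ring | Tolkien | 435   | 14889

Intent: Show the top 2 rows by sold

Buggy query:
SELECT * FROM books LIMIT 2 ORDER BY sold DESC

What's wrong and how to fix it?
Bug: ORDER BY cannot follow LIMIT; LIMIT is the final clause

Fix: Swap the clauses: ORDER BY first, then LIMIT

Corrected query:
SELECT * FROM books ORDER BY sold DESC LIMIT 2

Result:
id | title      | author  | pages | sold 
---+------------+---------+-------+------
1  | The Hobbit | Tolkien | 315   | 45022
2  | Cat's Eye  | Atwood  | 230   | 20969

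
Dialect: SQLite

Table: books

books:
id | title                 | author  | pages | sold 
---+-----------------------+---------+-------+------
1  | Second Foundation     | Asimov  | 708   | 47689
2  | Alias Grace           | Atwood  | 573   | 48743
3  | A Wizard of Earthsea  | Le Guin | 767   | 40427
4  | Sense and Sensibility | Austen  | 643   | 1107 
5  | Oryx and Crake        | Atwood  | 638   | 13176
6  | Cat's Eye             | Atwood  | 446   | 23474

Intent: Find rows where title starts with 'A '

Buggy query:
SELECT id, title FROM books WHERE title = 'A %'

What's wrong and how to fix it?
Bug: Wildcards only work with LIKE; '=' treats '%' as a literal character

Fix: Replace '=' with LIKE so 'A %' is treated as a pattern

Corrected query:
SELECT id, title FROM books WHERE title LIKE 'A %'

Result:
id | title               
---+---------------------
3  | A Wizard of Earthsea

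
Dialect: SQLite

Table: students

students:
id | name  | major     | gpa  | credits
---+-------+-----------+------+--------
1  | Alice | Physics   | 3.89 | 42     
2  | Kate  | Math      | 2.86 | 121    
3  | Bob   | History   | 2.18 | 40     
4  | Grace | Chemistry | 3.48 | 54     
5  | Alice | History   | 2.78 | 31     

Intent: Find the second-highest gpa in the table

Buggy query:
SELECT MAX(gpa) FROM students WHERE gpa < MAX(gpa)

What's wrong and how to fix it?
Bug: MAX(gpa) on the right of the comparison is an aggregate-in-WHERE error

Fix: Compute the overall MAX in a subquery, then take MAX of rows below it

Corrected query:
SELECT MAX(gpa) FROM students WHERE gpa < (SELECT MAX(gpa) FROM students)

Result:
MAX(gpa)
--------
3.48    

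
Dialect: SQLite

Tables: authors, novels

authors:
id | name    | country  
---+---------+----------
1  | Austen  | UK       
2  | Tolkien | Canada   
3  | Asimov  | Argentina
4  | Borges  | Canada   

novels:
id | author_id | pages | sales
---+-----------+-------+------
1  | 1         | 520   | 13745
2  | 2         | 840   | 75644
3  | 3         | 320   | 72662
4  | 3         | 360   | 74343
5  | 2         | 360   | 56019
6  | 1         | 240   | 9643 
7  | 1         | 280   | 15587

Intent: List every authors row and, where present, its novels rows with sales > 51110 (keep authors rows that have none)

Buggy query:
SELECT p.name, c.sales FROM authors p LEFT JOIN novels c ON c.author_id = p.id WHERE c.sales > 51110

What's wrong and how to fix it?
Bug: Filtering c.sales in WHERE discards the NULL rows produced by LEFT JOIN, turning it into an inner join

Fix: Put 'c.sales > 51110' in the JOIN's ON clause instead of WHERE

Corrected query:
SELECT p.name, c.sales FROM authors p LEFT JOIN novels c ON c.author_id = p.id AND c.sales > 51110

Result:
name    | sales
--------+------
Austen  | NULL 
Tolkien | 56019
Tolkien | 75644
Asimov  | 72662
Asimov  | 74343
Borges  | NULL 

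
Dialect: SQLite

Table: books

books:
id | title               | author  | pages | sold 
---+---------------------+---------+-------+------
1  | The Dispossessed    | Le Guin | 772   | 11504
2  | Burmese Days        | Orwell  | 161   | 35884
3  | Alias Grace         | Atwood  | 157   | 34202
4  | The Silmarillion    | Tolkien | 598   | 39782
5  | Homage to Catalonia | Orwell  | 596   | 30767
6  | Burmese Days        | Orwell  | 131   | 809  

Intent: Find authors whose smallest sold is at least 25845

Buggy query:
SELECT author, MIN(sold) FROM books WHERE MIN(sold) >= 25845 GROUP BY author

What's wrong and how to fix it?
Bug: Aggregates like MIN are computed per group after WHERE runs

Fix: Use HAVING for the per-group MIN condition

Corrected query:
SELECT author, MIN(sold) FROM books GROUP BY author HAVING MIN(sold) >= 25845

Result:
author  | MIN(sold)
--------+----------
Atwood  | 34202    
Tolkien | 39782    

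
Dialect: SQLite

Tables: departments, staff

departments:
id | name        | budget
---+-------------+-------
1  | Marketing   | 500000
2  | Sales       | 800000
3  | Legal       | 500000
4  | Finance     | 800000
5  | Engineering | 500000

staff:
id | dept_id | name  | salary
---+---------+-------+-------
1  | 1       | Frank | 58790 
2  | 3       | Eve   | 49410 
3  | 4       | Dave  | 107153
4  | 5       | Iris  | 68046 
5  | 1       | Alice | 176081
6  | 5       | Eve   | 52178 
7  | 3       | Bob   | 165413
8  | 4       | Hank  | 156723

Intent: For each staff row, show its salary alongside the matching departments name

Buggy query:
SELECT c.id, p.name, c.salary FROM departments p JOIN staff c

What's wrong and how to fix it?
Bug: JOIN with no ON clause produces a cartesian product; every staff row pairs with every departments row

Fix: Specify the join condition linking the foreign key to the parent id

Corrected query:
SELECT c.id, p.name, c.salary FROM departments p JOIN staff c ON c.dept_id = p.id

Result:
id | name        | salary
---+-------------+-------
1  | Marketing   | 58790 
2  | Legal       | 49410 
3  | Finance     | 107153
4  | Engineering | 68046 
5  | Marketing   | 176081
6  | Engineering | 52178 
7  | Legal       | 165413
8  | Finance     | 156723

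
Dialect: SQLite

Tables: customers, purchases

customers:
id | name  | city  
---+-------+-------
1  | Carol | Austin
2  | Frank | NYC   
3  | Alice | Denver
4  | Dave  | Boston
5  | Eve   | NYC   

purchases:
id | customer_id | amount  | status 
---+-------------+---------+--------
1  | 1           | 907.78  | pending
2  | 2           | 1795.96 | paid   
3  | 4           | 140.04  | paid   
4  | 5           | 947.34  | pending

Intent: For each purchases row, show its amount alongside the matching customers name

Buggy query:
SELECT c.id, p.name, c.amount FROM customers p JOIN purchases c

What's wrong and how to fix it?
Bug: JOIN with no ON clause produces a cartesian product; every purchases row pairs with every customers row

Fix: Add ON c.customer_id = p.id to the JOIN

Corrected query:
SELECT c.id, p.name, c.amount FROM customers p JOIN purchases c ON c.customer_id = p.id

Result:
id | name  | amount 
---+-------+--------
1  | Carol | 907.78 
2  | Frank | 1795.96
3  | Dave  | 140.04 
4  | Eve   | 947.34 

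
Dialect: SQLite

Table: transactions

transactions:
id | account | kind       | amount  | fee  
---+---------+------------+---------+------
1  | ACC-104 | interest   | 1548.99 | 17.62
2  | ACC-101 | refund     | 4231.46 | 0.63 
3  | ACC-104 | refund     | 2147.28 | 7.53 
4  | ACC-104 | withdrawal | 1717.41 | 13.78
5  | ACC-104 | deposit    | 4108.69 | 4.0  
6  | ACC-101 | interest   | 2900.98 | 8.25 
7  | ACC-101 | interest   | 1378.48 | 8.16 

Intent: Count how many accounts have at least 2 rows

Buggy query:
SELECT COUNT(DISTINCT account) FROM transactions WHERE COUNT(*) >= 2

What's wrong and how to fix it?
Bug: WHERE filters individual rows, not groups, so a group-level COUNT is invalid there

Fix: Group first with HAVING COUNT(*) >= 2, then COUNT the resulting groups

Corrected query:
SELECT COUNT(*) FROM (SELECT account FROM transactions GROUP BY account HAVING COUNT(*) >= 2)

Result:
COUNT(*)
--------
2       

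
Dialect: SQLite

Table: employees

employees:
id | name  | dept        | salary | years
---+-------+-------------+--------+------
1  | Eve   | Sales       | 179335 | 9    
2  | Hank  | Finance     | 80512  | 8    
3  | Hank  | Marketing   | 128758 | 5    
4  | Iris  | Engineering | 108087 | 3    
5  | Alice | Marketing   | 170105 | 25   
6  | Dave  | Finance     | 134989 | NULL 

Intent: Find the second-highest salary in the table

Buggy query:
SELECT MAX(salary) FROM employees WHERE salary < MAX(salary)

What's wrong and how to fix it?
Bug: The inner MAX is an aggregate inside WHERE, which is not allowed

Fix: Put the inner MAX in a scalar subquery

Corrected query:
SELECT MAX(salary) FROM employees WHERE salary < (SELECT MAX(salary) FROM employees)

Result:
MAX(salary)
-----------
170105     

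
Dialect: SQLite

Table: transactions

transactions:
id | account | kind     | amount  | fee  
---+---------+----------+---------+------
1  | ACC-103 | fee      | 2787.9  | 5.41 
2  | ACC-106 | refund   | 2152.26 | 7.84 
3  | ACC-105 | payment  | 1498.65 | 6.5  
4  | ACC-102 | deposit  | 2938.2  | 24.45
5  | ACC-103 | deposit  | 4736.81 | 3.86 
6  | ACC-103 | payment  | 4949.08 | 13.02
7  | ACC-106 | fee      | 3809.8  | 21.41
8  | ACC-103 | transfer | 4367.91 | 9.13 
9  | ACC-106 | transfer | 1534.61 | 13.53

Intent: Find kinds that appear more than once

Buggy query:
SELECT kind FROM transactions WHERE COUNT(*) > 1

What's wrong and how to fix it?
Bug: COUNT(*) is an aggregate and cannot be used in WHERE

Fix: GROUP BY kind, then filter groups with HAVING COUNT(*) > 1

Corrected query:
SELECT kind FROM transactions GROUP BY kind HAVING COUNT(*) > 1

Result:
kind    
--------
deposit 
fee     
payment 
transfer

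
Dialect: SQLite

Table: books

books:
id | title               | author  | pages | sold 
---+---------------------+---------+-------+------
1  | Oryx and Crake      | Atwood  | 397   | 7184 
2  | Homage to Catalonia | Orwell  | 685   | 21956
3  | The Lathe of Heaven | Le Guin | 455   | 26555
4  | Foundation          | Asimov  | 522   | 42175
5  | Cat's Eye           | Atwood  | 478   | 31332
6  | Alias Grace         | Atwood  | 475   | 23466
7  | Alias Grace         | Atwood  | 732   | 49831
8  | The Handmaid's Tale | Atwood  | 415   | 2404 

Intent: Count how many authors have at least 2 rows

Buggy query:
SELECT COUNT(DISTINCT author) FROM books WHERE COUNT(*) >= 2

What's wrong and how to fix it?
Bug: COUNT(*) cannot appear in WHERE; the per-group count doesn't exist yet

Fix: Group first with HAVING COUNT(*) >= 2, then COUNT the resulting groups

Corrected query:
SELECT COUNT(*) FROM (SELECT author FROM books GROUP BY author HAVING COUNT(*) >= 2)

Result:
COUNT(*)
--------
1       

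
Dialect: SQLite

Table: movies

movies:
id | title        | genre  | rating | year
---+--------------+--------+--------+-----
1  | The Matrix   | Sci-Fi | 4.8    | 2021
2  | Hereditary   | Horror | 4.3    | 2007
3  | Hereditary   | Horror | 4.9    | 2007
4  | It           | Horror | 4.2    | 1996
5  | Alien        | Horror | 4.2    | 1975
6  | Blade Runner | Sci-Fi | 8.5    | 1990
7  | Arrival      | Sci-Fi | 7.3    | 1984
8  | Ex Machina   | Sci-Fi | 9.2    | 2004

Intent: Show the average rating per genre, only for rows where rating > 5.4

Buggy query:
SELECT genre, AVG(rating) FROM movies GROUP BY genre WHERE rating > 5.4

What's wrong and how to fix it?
Bug: Row-level WHERE must come before GROUP BY in the clause order

Fix: Place WHERE between FROM and GROUP BY

Corrected query:
SELECT genre, AVG(rating) FROM movies WHERE rating > 5.4 GROUP BY genre

Result:
genre  | AVG(rating)
-------+------------
Sci-Fi | 8.333333   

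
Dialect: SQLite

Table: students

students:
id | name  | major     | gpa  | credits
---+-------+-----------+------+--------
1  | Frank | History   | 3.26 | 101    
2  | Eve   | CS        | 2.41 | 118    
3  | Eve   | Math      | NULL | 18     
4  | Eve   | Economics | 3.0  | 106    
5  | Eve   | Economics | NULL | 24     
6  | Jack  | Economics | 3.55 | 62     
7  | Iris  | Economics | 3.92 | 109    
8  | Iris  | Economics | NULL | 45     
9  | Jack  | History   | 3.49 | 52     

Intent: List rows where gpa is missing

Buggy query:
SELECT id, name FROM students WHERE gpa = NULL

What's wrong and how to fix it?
Bug: Comparing to NULL with '=' never matches; NULL = NULL is unknown, not true

Fix: Use IS NULL to test for NULL

Corrected query:
SELECT id, name FROM students WHERE gpa IS NULL

Result:
id | name
---+-----
3  | Eve 
5  | Eve 
8  | Iris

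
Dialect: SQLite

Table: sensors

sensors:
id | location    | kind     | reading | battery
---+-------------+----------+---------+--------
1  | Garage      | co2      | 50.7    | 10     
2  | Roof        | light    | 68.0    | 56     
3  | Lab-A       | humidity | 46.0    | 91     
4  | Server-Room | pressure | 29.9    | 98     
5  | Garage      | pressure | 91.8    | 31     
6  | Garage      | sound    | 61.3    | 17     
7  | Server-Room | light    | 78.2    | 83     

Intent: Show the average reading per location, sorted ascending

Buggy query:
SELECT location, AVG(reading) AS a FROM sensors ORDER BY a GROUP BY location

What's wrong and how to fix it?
Bug: ORDER BY appears before GROUP BY; SQL clause order requires GROUP BY first

Fix: Move ORDER BY to the end, after GROUP BY

Corrected query:
SELECT location, AVG(reading) AS a FROM sensors GROUP BY location ORDER BY a

Result:
location    | a        
------------+----------
Lab-A       | 46       
Server-Room | 54.05    
Garage      | 67.933333
Roof        | 68       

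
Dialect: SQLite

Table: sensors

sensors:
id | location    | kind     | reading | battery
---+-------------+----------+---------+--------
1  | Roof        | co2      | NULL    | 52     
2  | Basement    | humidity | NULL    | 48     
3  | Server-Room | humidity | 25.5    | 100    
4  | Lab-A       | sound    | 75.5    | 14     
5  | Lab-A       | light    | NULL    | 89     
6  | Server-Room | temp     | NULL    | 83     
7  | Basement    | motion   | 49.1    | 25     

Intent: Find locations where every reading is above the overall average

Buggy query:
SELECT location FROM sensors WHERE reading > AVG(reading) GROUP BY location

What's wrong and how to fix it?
Bug: AVG() is an aggregate; it can't sit directly in WHERE

Fix: Use a subquery for AVG and a HAVING MIN(...) filter so the condition holds for every row in the group

Corrected query:
SELECT location FROM sensors GROUP BY location HAVING MIN(reading) > (SELECT AVG(reading) FROM sensors)

Result:
location
--------
Lab-A   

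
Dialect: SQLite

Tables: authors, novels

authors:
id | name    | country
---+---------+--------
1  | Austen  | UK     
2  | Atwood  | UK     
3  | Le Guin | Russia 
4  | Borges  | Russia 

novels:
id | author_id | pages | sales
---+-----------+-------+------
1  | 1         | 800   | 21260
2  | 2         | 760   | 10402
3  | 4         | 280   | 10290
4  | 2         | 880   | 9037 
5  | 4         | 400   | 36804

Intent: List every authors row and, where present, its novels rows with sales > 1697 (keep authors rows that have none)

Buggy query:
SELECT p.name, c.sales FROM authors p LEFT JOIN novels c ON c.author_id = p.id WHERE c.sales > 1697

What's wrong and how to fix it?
Bug: A WHERE condition on the right-hand table after LEFT JOIN drops unmatched parents

Fix: Move the right-table condition into the ON clause so unmatched parents are kept

Corrected query:
SELECT p.name, c.sales FROM authors p LEFT JOIN novels c ON c.author_id = p.id AND c.sales > 1697

Result:
name    | sales
--------+------
Austen  | 21260
Atwood  | 9037 
Atwood  | 10402
Le Guin | NULL 
Borges  | 10290
Borges  | 36804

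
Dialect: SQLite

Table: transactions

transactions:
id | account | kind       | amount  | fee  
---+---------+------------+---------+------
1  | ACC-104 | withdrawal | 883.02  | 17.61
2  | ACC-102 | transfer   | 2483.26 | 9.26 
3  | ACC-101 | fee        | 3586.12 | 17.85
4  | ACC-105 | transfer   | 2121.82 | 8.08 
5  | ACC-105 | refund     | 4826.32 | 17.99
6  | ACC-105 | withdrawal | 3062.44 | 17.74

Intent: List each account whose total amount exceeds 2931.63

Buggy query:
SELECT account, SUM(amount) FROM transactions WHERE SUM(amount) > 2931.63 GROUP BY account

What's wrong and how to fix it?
Bug: WHERE runs before GROUP BY, so aggregates aren't available there

Fix: Use HAVING (which filters groups after aggregation) instead of WHERE

Corrected query:
SELECT account, SUM(amount) FROM transactions GROUP BY account HAVING SUM(amount) > 2931.63

Result:
account | SUM(amount)
--------+------------
ACC-101 | 3586.12    
ACC-105 | 10010.58   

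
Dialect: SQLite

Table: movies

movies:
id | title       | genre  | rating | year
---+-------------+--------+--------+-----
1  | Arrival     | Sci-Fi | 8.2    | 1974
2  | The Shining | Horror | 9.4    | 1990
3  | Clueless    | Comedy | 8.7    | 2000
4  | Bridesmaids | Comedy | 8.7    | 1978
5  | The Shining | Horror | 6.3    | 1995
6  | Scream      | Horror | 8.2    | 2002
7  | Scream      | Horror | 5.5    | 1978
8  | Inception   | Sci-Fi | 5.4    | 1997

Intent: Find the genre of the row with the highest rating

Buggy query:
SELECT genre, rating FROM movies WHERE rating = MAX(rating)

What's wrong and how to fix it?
Bug: MAX(rating) is an aggregate and cannot be used directly in WHERE

Fix: Use a subquery: WHERE rating = (SELECT MAX(rating) FROM movies)

Corrected query:
SELECT genre, rating FROM movies WHERE rating = (SELECT MAX(rating) FROM movies)

Result:
genre  | rating
-------+-------
Horror | 9.4   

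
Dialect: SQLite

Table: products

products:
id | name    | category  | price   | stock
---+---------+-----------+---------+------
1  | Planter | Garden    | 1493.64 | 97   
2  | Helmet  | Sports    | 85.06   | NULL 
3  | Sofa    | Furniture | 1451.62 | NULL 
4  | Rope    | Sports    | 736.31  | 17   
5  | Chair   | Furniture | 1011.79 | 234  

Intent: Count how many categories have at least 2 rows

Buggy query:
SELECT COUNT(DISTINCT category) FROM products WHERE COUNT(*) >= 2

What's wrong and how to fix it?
Bug: WHERE filters individual rows, not groups, so a group-level COUNT is invalid there

Fix: Group first with HAVING COUNT(*) >= 2, then COUNT the resulting groups

Corrected query:
SELECT COUNT(*) FROM (SELECT category FROM products GROUP BY category HAVING COUNT(*) >= 2)

Result:
COUNT(*)
--------
2       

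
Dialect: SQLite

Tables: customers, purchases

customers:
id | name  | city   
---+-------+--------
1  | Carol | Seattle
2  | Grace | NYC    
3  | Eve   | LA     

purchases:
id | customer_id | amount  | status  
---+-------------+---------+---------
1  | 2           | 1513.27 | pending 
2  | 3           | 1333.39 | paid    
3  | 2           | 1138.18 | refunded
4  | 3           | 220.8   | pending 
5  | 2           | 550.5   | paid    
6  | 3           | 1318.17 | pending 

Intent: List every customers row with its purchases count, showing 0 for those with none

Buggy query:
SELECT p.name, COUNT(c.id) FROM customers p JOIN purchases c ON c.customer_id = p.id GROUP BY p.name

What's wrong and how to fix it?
Bug: INNER JOIN drops customers rows that have no matching purchases rows

Fix: Switch to LEFT JOIN to retain unmatched parent rows

Corrected query:
SELECT p.name, COUNT(c.id) FROM customers p LEFT JOIN purchases c ON c.customer_id = p.id GROUP BY p.name

Result:
name  | COUNT(c.id)
------+------------
Carol | 0          
Eve   | 3          
Grace | 3          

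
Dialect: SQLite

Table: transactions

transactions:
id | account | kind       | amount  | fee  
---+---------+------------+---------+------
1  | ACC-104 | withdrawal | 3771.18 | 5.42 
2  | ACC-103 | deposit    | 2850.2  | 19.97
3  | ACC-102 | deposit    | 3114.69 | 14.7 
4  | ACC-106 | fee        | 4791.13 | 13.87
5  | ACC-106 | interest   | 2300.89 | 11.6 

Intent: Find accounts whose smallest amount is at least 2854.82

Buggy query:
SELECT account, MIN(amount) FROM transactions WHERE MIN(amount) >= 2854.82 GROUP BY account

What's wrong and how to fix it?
Bug: Aggregates like MIN are computed per group after WHERE runs

Fix: Use HAVING for the per-group MIN condition

Corrected query:
SELECT account, MIN(amount) FROM transactions GROUP BY account HAVING MIN(amount) >= 2854.82

Result:
account | MIN(amount)
--------+------------
ACC-102 | 3114.69    
ACC-104 | 3771.18    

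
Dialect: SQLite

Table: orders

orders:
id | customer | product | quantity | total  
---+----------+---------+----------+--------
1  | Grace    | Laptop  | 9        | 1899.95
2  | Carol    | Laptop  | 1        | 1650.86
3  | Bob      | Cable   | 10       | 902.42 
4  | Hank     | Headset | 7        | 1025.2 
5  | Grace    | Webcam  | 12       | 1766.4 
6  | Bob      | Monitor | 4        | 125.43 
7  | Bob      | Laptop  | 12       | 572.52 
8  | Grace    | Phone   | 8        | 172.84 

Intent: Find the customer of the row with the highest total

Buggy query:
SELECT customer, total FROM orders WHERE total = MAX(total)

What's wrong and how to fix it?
Bug: MAX(total) is an aggregate and cannot be used directly in WHERE

Fix: Wrap MAX in a scalar subquery so WHERE compares against a single value

Corrected query:
SELECT customer, total FROM orders WHERE total = (SELECT MAX(total) FROM orders)

Result:
customer | total  
---------+--------
Grace    | 1899.95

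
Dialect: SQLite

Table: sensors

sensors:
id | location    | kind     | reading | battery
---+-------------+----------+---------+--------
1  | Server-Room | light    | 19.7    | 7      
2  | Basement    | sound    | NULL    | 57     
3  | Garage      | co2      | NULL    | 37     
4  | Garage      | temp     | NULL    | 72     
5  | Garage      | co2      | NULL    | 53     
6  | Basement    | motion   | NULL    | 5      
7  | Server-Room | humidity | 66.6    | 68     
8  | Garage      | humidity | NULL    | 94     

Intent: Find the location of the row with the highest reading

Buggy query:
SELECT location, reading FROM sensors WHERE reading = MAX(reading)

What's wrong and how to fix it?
Bug: MAX(reading) is an aggregate and cannot be used directly in WHERE

Fix: Wrap MAX in a scalar subquery so WHERE compares against a single value

Corrected query:
SELECT location, reading FROM sensors WHERE reading = (SELECT MAX(reading) FROM sensors)

Result:
location    | reading
------------+--------
Server-Room | 66.6   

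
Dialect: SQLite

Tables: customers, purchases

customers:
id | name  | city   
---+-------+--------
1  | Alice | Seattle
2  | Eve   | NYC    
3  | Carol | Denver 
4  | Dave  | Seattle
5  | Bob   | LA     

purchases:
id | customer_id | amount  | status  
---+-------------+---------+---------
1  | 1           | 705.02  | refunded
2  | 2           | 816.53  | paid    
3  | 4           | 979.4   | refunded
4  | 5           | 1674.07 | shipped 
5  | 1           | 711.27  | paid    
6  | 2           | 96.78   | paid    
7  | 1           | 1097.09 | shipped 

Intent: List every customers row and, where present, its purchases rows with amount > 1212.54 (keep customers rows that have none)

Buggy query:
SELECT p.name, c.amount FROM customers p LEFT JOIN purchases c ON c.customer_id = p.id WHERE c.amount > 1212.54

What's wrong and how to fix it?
Bug: A WHERE condition on the right-hand table after LEFT JOIN drops unmatched parents

Fix: Move the right-table condition into the ON clause so unmatched parents are kept

Corrected query:
SELECT p.name, c.amount FROM customers p LEFT JOIN purchases c ON c.customer_id = p.id AND c.amount > 1212.54

Result:
name  | amount 
------+--------
Alice | NULL   
Eve   | NULL   
Carol | NULL   
Dave  | NULL   
Bob   | 1674.07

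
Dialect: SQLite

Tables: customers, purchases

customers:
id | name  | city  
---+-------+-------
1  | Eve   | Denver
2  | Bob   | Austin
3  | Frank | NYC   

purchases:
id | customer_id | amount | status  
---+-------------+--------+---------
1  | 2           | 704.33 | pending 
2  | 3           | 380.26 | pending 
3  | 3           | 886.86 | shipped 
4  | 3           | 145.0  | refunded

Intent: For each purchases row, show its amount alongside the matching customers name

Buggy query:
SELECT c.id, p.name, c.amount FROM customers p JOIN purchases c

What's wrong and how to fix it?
Bug: JOIN with no ON clause produces a cartesian product; every purchases row pairs with every customers row

Fix: Add ON c.customer_id = p.id to the JOIN

Corrected query:
SELECT c.id, p.name, c.amount FROM customers p JOIN purchases c ON c.customer_id = p.id

Result:
id | name  | amount
---+-------+-------
1  | Bob   | 704.33
2  | Frank | 380.26
3  | Frank | 886.86
4  | Frank | 145   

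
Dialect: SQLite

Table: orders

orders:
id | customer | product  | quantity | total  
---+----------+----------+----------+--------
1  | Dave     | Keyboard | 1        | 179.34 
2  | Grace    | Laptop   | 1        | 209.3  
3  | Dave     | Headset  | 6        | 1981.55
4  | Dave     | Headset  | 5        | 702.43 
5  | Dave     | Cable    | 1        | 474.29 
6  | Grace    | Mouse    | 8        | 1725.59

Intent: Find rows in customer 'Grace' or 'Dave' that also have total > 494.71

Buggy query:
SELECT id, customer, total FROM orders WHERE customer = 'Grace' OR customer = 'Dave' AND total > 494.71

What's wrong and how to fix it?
Bug: AND binds tighter than OR, so this parses as customer = 'Grace' OR (customer = 'Dave' AND total > 494.71)

Fix: Add parentheses around the OR so the AND applies to both alternatives

Corrected query:
SELECT id, customer, total FROM orders WHERE (customer = 'Grace' OR customer = 'Dave') AND total > 494.71

Result:
id | customer | total  
---+----------+--------
3  | Dave     | 1981.55
4  | Dave     | 702.43 
6  | Grace    | 1725.59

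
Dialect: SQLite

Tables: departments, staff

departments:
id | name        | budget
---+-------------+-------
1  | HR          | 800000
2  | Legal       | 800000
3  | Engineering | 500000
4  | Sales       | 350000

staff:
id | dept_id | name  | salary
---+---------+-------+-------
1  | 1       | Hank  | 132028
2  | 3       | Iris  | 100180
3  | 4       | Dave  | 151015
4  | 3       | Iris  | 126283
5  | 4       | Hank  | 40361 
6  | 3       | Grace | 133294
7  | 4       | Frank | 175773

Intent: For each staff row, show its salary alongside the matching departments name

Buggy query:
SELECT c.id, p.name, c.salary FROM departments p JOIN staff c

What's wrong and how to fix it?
Bug: Missing join condition: each staff row is matched to all departments rows instead of just its own

Fix: Add ON c.dept_id = p.id to the JOIN

Corrected query:
SELECT c.id, p.name, c.salary FROM departments p JOIN staff c ON c.dept_id = p.id

Result:
id | name        | salary
---+-------------+-------
1  | HR          | 132028
2  | Engineering | 100180
3  | Sales       | 151015
4  | Engineering | 126283
5  | Sales       | 40361 
6  | Engineering | 133294
7  | Sales       | 175773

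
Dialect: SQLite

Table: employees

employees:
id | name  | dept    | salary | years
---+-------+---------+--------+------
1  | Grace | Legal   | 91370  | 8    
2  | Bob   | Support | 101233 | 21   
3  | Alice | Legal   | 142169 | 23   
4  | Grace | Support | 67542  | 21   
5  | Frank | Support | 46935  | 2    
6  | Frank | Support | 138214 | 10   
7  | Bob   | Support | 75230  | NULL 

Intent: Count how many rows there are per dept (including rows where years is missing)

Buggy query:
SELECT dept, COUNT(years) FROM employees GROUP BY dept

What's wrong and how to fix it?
Bug: COUNT(column) counts non-NULL values only; rows with NULL years aren't counted

Fix: Use COUNT(*) to count all rows regardless of NULL

Corrected query:
SELECT dept, COUNT(*) FROM employees GROUP BY dept

Result:
dept    | COUNT(*)
--------+---------
Legal   | 2       
Support | 5       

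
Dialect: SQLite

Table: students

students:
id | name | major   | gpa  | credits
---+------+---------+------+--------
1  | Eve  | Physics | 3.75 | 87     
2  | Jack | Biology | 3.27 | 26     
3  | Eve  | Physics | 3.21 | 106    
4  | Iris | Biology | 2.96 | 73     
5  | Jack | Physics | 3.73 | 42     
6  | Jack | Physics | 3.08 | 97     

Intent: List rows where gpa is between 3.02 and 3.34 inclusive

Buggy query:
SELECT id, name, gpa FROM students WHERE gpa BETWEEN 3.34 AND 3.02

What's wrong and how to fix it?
Bug: BETWEEN expects the lower bound first; with 3.34 AND 3.02 the range is empty

Fix: Swap the bounds so the smaller value comes first

Corrected query:
SELECT id, name, gpa FROM students WHERE gpa BETWEEN 3.02 AND 3.34

Result:
id | name | gpa 
---+------+-----
2  | Jack | 3.27
3  | Eve  | 3.21
6  | Jack | 3.08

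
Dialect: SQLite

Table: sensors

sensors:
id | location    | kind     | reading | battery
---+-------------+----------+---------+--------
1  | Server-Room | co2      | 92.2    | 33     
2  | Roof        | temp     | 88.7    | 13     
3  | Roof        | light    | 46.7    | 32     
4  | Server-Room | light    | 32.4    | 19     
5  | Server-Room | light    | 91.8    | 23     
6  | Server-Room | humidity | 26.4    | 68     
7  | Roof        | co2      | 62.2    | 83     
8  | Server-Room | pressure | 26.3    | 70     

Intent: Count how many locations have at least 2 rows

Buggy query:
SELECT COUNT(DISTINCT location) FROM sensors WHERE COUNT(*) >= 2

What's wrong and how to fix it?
Bug: WHERE filters individual rows, not groups, so a group-level COUNT is invalid there

Fix: Group first with HAVING COUNT(*) >= 2, then COUNT the resulting groups

Corrected query:
SELECT COUNT(*) FROM (SELECT location FROM sensors GROUP BY location HAVING COUNT(*) >= 2)

Result:
COUNT(*)
--------
2       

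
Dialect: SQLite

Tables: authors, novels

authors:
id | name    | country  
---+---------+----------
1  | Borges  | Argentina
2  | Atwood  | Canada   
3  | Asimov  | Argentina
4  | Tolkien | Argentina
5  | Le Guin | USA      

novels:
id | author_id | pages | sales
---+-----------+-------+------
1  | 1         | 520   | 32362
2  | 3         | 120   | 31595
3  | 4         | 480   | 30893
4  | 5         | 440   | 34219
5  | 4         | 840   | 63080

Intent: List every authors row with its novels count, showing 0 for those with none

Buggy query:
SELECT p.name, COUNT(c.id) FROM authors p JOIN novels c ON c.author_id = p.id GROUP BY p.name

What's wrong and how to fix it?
Bug: INNER JOIN drops authors rows that have no matching novels rows

Fix: Use LEFT JOIN so parents without children still appear (COUNT(c.id) gives 0)

Corrected query:
SELECT p.name, COUNT(c.id) FROM authors p LEFT JOIN novels c ON c.author_id = p.id GROUP BY p.name

Result:
name    | COUNT(c.id)
--------+------------
Asimov  | 1          
Atwood  | 0          
Borges  | 1          
Le Guin | 1          
Tolkien | 2          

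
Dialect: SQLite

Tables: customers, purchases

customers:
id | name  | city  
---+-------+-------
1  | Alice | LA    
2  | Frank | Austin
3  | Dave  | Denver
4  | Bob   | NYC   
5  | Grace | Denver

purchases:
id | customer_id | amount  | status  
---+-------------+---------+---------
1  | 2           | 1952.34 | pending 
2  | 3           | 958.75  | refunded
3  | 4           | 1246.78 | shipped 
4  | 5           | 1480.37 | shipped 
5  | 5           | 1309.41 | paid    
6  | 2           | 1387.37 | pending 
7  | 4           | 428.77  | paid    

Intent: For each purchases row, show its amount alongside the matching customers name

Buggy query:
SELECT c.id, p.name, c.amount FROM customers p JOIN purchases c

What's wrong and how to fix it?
Bug: Missing join condition: each purchases row is matched to all customers rows instead of just its own

Fix: Specify the join condition linking the foreign key to the parent id

Corrected query:
SELECT c.id, p.name, c.amount FROM customers p JOIN purchases c ON c.customer_id = p.id

Result:
id | name  | amount 
---+-------+--------
1  | Frank | 1952.34
2  | Dave  | 958.75 
3  | Bob   | 1246.78
4  | Grace | 1480.37
5  | Grace | 1309.41
6  | Frank | 1387.37
7  | Bob   | 428.77 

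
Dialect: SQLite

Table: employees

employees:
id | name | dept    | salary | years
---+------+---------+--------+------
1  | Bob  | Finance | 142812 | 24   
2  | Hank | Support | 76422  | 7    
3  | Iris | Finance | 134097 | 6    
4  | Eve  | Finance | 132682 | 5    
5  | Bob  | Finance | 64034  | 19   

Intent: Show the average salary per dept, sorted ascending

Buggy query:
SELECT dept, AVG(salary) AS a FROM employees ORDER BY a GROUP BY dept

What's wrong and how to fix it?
Bug: ORDER BY appears before GROUP BY; SQL clause order requires GROUP BY first

Fix: Reorder: SELECT … FROM … GROUP BY … ORDER BY …

Corrected query:
SELECT dept, AVG(salary) AS a FROM employees GROUP BY dept ORDER BY a

Result:
dept    | a        
--------+----------
Support | 76422    
Finance | 118406.25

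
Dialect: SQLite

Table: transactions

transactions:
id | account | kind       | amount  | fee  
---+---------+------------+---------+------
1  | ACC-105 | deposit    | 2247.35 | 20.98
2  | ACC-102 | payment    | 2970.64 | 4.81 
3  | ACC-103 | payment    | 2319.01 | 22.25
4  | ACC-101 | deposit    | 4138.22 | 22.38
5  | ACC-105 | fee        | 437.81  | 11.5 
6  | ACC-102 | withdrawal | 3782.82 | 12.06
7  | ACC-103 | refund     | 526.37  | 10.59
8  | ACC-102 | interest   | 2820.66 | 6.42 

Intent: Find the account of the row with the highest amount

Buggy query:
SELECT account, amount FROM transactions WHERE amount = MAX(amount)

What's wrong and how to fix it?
Bug: WHERE is evaluated per row; an aggregate over the whole table isn't defined there

Fix: Use a subquery: WHERE amount = (SELECT MAX(amount) FROM transactions)

Corrected query:
SELECT account, amount FROM transactions WHERE amount = (SELECT MAX(amount) FROM transactions)

Result:
account | amount 
--------+--------
ACC-101 | 4138.22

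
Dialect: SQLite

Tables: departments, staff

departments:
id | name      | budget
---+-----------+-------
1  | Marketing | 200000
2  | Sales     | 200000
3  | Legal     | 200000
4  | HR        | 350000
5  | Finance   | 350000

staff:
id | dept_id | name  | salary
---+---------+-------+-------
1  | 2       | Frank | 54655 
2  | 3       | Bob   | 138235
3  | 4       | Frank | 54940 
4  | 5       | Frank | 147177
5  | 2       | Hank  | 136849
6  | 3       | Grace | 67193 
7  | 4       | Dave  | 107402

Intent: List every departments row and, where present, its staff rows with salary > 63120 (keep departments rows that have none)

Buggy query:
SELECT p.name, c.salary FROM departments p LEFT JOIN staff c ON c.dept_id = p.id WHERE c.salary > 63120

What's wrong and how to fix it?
Bug: Filtering c.salary in WHERE discards the NULL rows produced by LEFT JOIN, turning it into an inner join

Fix: Put 'c.salary > 63120' in the JOIN's ON clause instead of WHERE

Corrected query:
SELECT p.name, c.salary FROM departments p LEFT JOIN staff c ON c.dept_id = p.id AND c.salary > 63120

Result:
name      | salary
----------+-------
Marketing | NULL  
Sales     | 136849
Legal     | 67193 
Legal     | 138235
HR        | 107402
Finance   | 147177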